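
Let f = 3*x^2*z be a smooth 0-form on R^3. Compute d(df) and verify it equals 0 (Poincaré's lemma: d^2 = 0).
d(df) = 0

Step 1: df = sum_i (∂f/∂x_i) dx_i = (6*x*z) dx + (0) dy + (3*x^2) dz.
Step 2: Apply d again. Using the 1-form formula, the coefficient of dx ∧ dy in d(df) is ∂^2 f/∂x ∂y - ∂^2 f/∂y ∂x = (0) - (0) = 0 (equality of mixed partials for smooth f).
Similarly for dx ∧ dz and dy ∧ dz — all coefficients vanish. So d(df) = 0.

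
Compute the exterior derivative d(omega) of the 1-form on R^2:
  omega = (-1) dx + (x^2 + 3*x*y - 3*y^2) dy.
d(omega) = (2*x + 3*y) dx ∧ dy

For a 1-form omega = sum_i f_i dx_i, the exterior derivative is
  d(omega) = sum_{i < j} (∂f_j/∂x_i - ∂f_i/∂x_j) dx_i ∧ dx_j.
  coefficient of dx ∧ dy: ∂f_2/∂x - ∂f_1/∂y = ∂(x^2 + 3*x*y - 3*y^2)/∂x - ∂(-1)/∂y = 2*x + 3*y
Assembling: d(omega) = (2*x + 3*y) dx ∧ dy.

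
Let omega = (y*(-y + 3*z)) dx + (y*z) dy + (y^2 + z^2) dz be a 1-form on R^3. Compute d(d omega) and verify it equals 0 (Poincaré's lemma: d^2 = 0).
d(d omega) = 0

Step 1: d omega = sum_{i<j} (∂f_j/∂x_i - ∂f_i/∂x_j) dx_i ∧ dx_j:
  coeff of dx ∧ dy: 2*y - 3*z
  coeff of dx ∧ dz: -3*y
  coeff of dy ∧ dz: y
Step 2: Apply d again to each 2-form coefficient. The only possible 3-form in R^3 is dx ∧ dy ∧ dz, with coefficient
  ∂(coeff of dy∧dz)/∂x - ∂(coeff of dx∧dz)/∂y + ∂(coeff of dx∧dy)/∂z
  = ∂/∂x (y) - ∂/∂y (-3*y) + ∂/∂z (2*y - 3*z).
Each of these terms simplifies to sums of mixed partials that cancel in pairs. The result is 0 (by equality of mixed partials for smooth functions — Schwarz / Clairaut).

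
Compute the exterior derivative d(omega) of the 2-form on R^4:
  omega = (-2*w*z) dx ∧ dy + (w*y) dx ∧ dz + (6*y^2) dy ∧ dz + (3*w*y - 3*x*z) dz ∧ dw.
d(omega) = (-3*w) dx ∧ dy ∧ dz + (-2*z) dx ∧ dy ∧ dw + (y - 3*z) dx ∧ dz ∧ dw + (3*w) dy ∧ dz ∧ dw

For a 2-form omega = sum_{i<j} g_{ij} dx_i ∧ dx_j, the exterior derivative is
  d(omega) = sum_{i<j} d(g_{ij}) ∧ dx_i ∧ dx_j = sum_{i<j, k} (∂g_{ij}/∂x_k) dx_k ∧ dx_i ∧ dx_j.
Expand each term, using dx_k ∧ dx_i ∧ dx_j = sgn(permutation) dx_{(a)} ∧ dx_{(b)} ∧ dx_{(c)} with (a < b < c) sorted:
  d(-2*w*z) includes (∂/∂z)(-2*w*z) dz = (-2*w) dz, which multiplied by dx ∧ dy gives (-2*w) dx ∧ dy ∧ dz
  d(-2*w*z) includes (∂/∂w)(-2*w*z) dw = (-2*z) dw, which multiplied by dx ∧ dy gives (-2*z) dx ∧ dy ∧ dw
  d(w*y) includes (∂/∂y)(w*y) dy = (w) dy, which multiplied by dx ∧ dz gives (-w) dx ∧ dy ∧ dz
  d(w*y) includes (∂/∂w)(w*y) dw = (y) dw, which multiplied by dx ∧ dz gives (y) dx ∧ dz ∧ dw
  d(3*w*y - 3*x*z) includes (∂/∂x)(3*w*y - 3*x*z) dx = (-3*z) dx, which multiplied by dz ∧ dw gives (-3*z) dx ∧ dz ∧ dw
  d(3*w*y - 3*x*z) includes (∂/∂y)(3*w*y - 3*x*z) dy = (3*w) dy, which multiplied by dz ∧ dw gives (3*w) dy ∧ dz ∧ dw
Collecting like 3-forms: d(omega) = (-3*w) dx ∧ dy ∧ dz + (-2*z) dx ∧ dy ∧ dw + (y - 3*z) dx ∧ dz ∧ dw + (3*w) dy ∧ dz ∧ dw.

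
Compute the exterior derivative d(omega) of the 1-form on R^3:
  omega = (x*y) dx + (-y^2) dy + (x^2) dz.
d(omega) = (-x) dx ∧ dy + (2*x) dx ∧ dz

For a 1-form omega = sum_i f_i dx_i, the exterior derivative is
  d(omega) = sum_{i < j} (∂f_j/∂x_i - ∂f_i/∂x_j) dx_i ∧ dx_j.
  coefficient of dx ∧ dy: ∂f_2/∂x - ∂f_1/∂y = ∂(-y^2)/∂x - ∂(x*y)/∂y = -x
  coefficient of dx ∧ dz: ∂f_3/∂x - ∂f_1/∂z = ∂(x^2)/∂x - ∂(x*y)/∂z = 2*x
Assembling: d(omega) = (-x) dx ∧ dy + (2*x) dx ∧ dz.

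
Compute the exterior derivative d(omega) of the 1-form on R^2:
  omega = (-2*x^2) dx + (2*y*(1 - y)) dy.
d(omega) = 0

For a 1-form omega = sum_i f_i dx_i, the exterior derivative is
  d(omega) = sum_{i < j} (∂f_j/∂x_i - ∂f_i/∂x_j) dx_i ∧ dx_j.

Assembling: d(omega) = 0.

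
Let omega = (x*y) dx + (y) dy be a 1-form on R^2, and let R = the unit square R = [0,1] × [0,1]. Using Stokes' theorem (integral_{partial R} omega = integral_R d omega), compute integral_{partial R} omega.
integral_(partial R) omega = -1/2

Stokes: integral_partial_R omega = integral_R d omega with d omega = (∂Q/∂x - ∂P/∂y) dx ∧ dy.
  ∂Q/∂x = 0
  ∂P/∂y = x
  integrand = ∂Q/∂x - ∂P/∂y = -x.
Integrating over R: integral_0^1 integral_0^1 (-x) dx dy = -1/2.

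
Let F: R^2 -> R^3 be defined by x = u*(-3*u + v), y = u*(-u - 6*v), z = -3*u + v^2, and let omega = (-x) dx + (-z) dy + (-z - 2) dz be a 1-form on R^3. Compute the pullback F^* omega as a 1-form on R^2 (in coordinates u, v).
F^* omega = (-18*u^3 + 9*u^2*v - 6*u^2 + u*v^2 - 18*u*v - 9*u + 6*v^3 + 3*v^2 + 6) du + (3*u^3 - u^2*v - 18*u^2 + 6*u*v^2 + 6*u*v - 2*v^3 - 4*v) dv

Using F^*(f dg) = (f ∘ F) d(g ∘ F), substitute each coordinate x_i by F_i(u, v) in f_i, and replace dx_i by d F_i = (∂F_i/∂u) du + (∂F_i/∂v) dv.
  For the x component: f_1(F) = u*(3*u - v); d F_1 = (-6*u + v) du + (u) dv
  For the y component: f_2(F) = 3*u - v^2; d F_2 = (-2*u - 6*v) du + (-6*u) dv
  For the z component: f_3(F) = 3*u - v^2 - 2; d F_3 = (-3) du + (2*v) dv
Combining and collecting du, dv coefficients:
  coeff of du: -18*u^3 + 9*u^2*v - 6*u^2 + u*v^2 - 18*u*v - 9*u + 6*v^3 + 3*v^2 + 6
  coeff of dv: 3*u^3 - u^2*v - 18*u^2 + 6*u*v^2 + 6*u*v - 2*v^3 - 4*v
F^* omega = (-18*u^3 + 9*u^2*v - 6*u^2 + u*v^2 - 18*u*v - 9*u + 6*v^3 + 3*v^2 + 6) du + (3*u^3 - u^2*v - 18*u^2 + 6*u*v^2 + 6*u*v - 2*v^3 - 4*v) dv.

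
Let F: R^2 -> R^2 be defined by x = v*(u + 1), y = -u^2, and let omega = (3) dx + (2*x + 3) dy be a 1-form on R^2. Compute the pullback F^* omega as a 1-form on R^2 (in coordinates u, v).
F^* omega = (-4*u^2*v - 4*u*v - 6*u + 3*v) du + (3*u + 3) dv

Using F^*(f dg) = (f ∘ F) d(g ∘ F), substitute each coordinate x_i by F_i(u, v) in f_i, and replace dx_i by d F_i = (∂F_i/∂u) du + (∂F_i/∂v) dv.
  For the x component: f_1(F) = 3; d F_1 = (v) du + (u + 1) dv
  For the y component: f_2(F) = 2*u*v + 2*v + 3; d F_2 = (-2*u) du + (0) dv
Combining and collecting du, dv coefficients:
  coeff of du: -4*u^2*v - 4*u*v - 6*u + 3*v
  coeff of dv: 3*u + 3
F^* omega = (-4*u^2*v - 4*u*v - 6*u + 3*v) du + (3*u + 3) dv.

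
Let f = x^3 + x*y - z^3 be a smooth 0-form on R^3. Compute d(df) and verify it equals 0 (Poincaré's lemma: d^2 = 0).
d(df) = 0

Step 1: df = sum_i (∂f/∂x_i) dx_i = (3*x^2 + y) dx + (x) dy + (-3*z^2) dz.
Step 2: Apply d again. Using the 1-form formula, the coefficient of dx ∧ dy in d(df) is ∂^2 f/∂x ∂y - ∂^2 f/∂y ∂x = (1) - (1) = 0 (equality of mixed partials for smooth f).
Similarly for dx ∧ dz and dy ∧ dz — all coefficients vanish. So d(df) = 0.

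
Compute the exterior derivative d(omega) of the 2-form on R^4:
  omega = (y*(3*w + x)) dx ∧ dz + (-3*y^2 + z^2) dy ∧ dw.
d(omega) = (-3*w - x) dx ∧ dy ∧ dz + (3*y) dx ∧ dz ∧ dw + (-2*z) dy ∧ dz ∧ dw

For a 2-form omega = sum_{i<j} g_{ij} dx_i ∧ dx_j, the exterior derivative is
  d(omega) = sum_{i<j} d(g_{ij}) ∧ dx_i ∧ dx_j = sum_{i<j, k} (∂g_{ij}/∂x_k) dx_k ∧ dx_i ∧ dx_j.
Expand each term, using dx_k ∧ dx_i ∧ dx_j = sgn(permutation) dx_{(a)} ∧ dx_{(b)} ∧ dx_{(c)} with (a < b < c) sorted:
  d(y*(3*w + x)) includes (∂/∂y)(y*(3*w + x)) dy = (3*w + x) dy, which multiplied by dx ∧ dz gives (-3*w - x) dx ∧ dy ∧ dz
  d(y*(3*w + x)) includes (∂/∂w)(y*(3*w + x)) dw = (3*y) dw, which multiplied by dx ∧ dz gives (3*y) dx ∧ dz ∧ dw
  d(-3*y^2 + z^2) includes (∂/∂z)(-3*y^2 + z^2) dz = (2*z) dz, which multiplied by dy ∧ dw gives (-2*z) dy ∧ dz ∧ dw
Collecting like 3-forms: d(omega) = (-3*w - x) dx ∧ dy ∧ dz + (3*y) dx ∧ dz ∧ dw + (-2*z) dy ∧ dz ∧ dw.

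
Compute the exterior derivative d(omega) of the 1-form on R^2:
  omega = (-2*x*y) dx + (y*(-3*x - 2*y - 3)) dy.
d(omega) = (2*x - 3*y) dx ∧ dy

For a 1-form omega = sum_i f_i dx_i, the exterior derivative is
  d(omega) = sum_{i < j} (∂f_j/∂x_i - ∂f_i/∂x_j) dx_i ∧ dx_j.
  coefficient of dx ∧ dy: ∂f_2/∂x - ∂f_1/∂y = ∂(y*(-3*x - 2*y - 3))/∂x - ∂(-2*x*y)/∂y = 2*x - 3*y
Assembling: d(omega) = (2*x - 3*y) dx ∧ dy.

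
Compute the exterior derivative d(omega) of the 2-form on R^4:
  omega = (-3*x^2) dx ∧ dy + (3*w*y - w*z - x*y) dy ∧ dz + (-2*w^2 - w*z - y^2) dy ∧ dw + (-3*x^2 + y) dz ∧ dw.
d(omega) = (-y) dx ∧ dy ∧ dz + (w + 3*y - z + 1) dy ∧ dz ∧ dw + (-6*x) dx ∧ dz ∧ dw

For a 2-form omega = sum_{i<j} g_{ij} dx_i ∧ dx_j, the exterior derivative is
  d(omega) = sum_{i<j} d(g_{ij}) ∧ dx_i ∧ dx_j = sum_{i<j, k} (∂g_{ij}/∂x_k) dx_k ∧ dx_i ∧ dx_j.
Expand each term, using dx_k ∧ dx_i ∧ dx_j = sgn(permutation) dx_{(a)} ∧ dx_{(b)} ∧ dx_{(c)} with (a < b < c) sorted:
  d(3*w*y - w*z - x*y) includes (∂/∂x)(3*w*y - w*z - x*y) dx = (-y) dx, which multiplied by dy ∧ dz gives (-y) dx ∧ dy ∧ dz
  d(3*w*y - w*z - x*y) includes (∂/∂w)(3*w*y - w*z - x*y) dw = (3*y - z) dw, which multiplied by dy ∧ dz gives (3*y - z) dy ∧ dz ∧ dw
  d(-2*w^2 - w*z - y^2) includes (∂/∂z)(-2*w^2 - w*z - y^2) dz = (-w) dz, which multiplied by dy ∧ dw gives (w) dy ∧ dz ∧ dw
  d(-3*x^2 + y) includes (∂/∂x)(-3*x^2 + y) dx = (-6*x) dx, which multiplied by dz ∧ dw gives (-6*x) dx ∧ dz ∧ dw
  d(-3*x^2 + y) includes (∂/∂y)(-3*x^2 + y) dy = (1) dy, which multiplied by dz ∧ dw gives (1) dy ∧ dz ∧ dw
Collecting like 3-forms: d(omega) = (-y) dx ∧ dy ∧ dz + (w + 3*y - z + 1) dy ∧ dz ∧ dw + (-6*x) dx ∧ dz ∧ dw.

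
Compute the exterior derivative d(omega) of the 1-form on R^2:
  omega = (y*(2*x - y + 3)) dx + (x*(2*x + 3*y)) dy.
d(omega) = (2*x + 5*y - 3) dx ∧ dy

For a 1-form omega = sum_i f_i dx_i, the exterior derivative is
  d(omega) = sum_{i < j} (∂f_j/∂x_i - ∂f_i/∂x_j) dx_i ∧ dx_j.
  coefficient of dx ∧ dy: ∂f_2/∂x - ∂f_1/∂y = ∂(x*(2*x + 3*y))/∂x - ∂(y*(2*x - y + 3))/∂y = 2*x + 5*y - 3
Assembling: d(omega) = (2*x + 5*y - 3) dx ∧ dy.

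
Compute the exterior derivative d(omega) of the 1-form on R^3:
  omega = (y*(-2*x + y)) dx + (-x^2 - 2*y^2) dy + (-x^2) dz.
d(omega) = (-2*y) dx ∧ dy + (-2*x) dx ∧ dz

For a 1-form omega = sum_i f_i dx_i, the exterior derivative is
  d(omega) = sum_{i < j} (∂f_j/∂x_i - ∂f_i/∂x_j) dx_i ∧ dx_j.
  coefficient of dx ∧ dy: ∂f_2/∂x - ∂f_1/∂y = ∂(-x^2 - 2*y^2)/∂x - ∂(y*(-2*x + y))/∂y = -2*y
  coefficient of dx ∧ dz: ∂f_3/∂x - ∂f_1/∂z = ∂(-x^2)/∂x - ∂(y*(-2*x + y))/∂z = -2*x
Assembling: d(omega) = (-2*y) dx ∧ dy + (-2*x) dx ∧ dz.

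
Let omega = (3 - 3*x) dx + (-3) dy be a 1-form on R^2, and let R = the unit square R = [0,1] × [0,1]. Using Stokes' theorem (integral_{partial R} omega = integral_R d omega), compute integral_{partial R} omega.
integral_(partial R) omega = 0

Stokes: integral_partial_R omega = integral_R d omega with d omega = (∂Q/∂x - ∂P/∂y) dx ∧ dy.
  ∂Q/∂x = 0
  ∂P/∂y = 0
  integrand = ∂Q/∂x - ∂P/∂y = 0.
Integrating over R: integral_0^1 integral_0^1 (0) dx dy = 0.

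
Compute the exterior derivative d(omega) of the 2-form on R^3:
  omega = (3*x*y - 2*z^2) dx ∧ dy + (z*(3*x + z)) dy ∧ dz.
d(omega) = (-z) dx ∧ dy ∧ dz

For a 2-form omega = sum_{i<j} g_{ij} dx_i ∧ dx_j, the exterior derivative is
  d(omega) = sum_{i<j} d(g_{ij}) ∧ dx_i ∧ dx_j = sum_{i<j, k} (∂g_{ij}/∂x_k) dx_k ∧ dx_i ∧ dx_j.
Expand each term, using dx_k ∧ dx_i ∧ dx_j = sgn(permutation) dx_{(a)} ∧ dx_{(b)} ∧ dx_{(c)} with (a < b < c) sorted:
  d(3*x*y - 2*z^2) includes (∂/∂z)(3*x*y - 2*z^2) dz = (-4*z) dz, which multiplied by dx ∧ dy gives (-4*z) dx ∧ dy ∧ dz
  d(z*(3*x + z)) includes (∂/∂x)(z*(3*x + z)) dx = (3*z) dx, which multiplied by dy ∧ dz gives (3*z) dx ∧ dy ∧ dz
Collecting like 3-forms: d(omega) = (-z) dx ∧ dy ∧ dz.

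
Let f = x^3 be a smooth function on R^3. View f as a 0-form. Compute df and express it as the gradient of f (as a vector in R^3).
df = (3*x^2) dx + (0) dy + (0) dz; grad f = (3*x^2, 0, 0)

For a 0-form f, d f = (∂f/∂x) dx + (∂f/∂y) dy + (∂f/∂z) dz. The components of the vector representation are exactly the entries of grad f in Cartesian coordinates:
  ∂f/∂x = 3*x^2
  ∂f/∂y = 0
  ∂f/∂z = 0.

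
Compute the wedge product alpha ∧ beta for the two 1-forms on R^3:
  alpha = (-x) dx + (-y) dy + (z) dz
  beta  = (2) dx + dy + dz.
alpha ∧ beta = (-x + 2*y) dx ∧ dy + (-x - 2*z) dx ∧ dz + (-y - z) dy ∧ dz

Distribute the wedge, using dx_i ∧ dx_j = -dx_j ∧ dx_i and dx_i ∧ dx_i = 0. For each pair (i, j) with i < j, the coefficient of dx_i ∧ dx_j in alpha ∧ beta is (alpha_i * beta_j - alpha_j * beta_i). Collecting: alpha ∧ beta = (-x + 2*y) dx ∧ dy + (-x - 2*z) dx ∧ dz + (-y - z) dy ∧ dz.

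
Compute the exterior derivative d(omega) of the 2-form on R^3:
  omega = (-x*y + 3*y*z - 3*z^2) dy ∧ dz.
d(omega) = (-y) dx ∧ dy ∧ dz

For a 2-form omega = sum_{i<j} g_{ij} dx_i ∧ dx_j, the exterior derivative is
  d(omega) = sum_{i<j} d(g_{ij}) ∧ dx_i ∧ dx_j = sum_{i<j, k} (∂g_{ij}/∂x_k) dx_k ∧ dx_i ∧ dx_j.
Expand each term, using dx_k ∧ dx_i ∧ dx_j = sgn(permutation) dx_{(a)} ∧ dx_{(b)} ∧ dx_{(c)} with (a < b < c) sorted:
  d(-x*y + 3*y*z - 3*z^2) includes (∂/∂x)(-x*y + 3*y*z - 3*z^2) dx = (-y) dx, which multiplied by dy ∧ dz gives (-y) dx ∧ dy ∧ dz
Collecting like 3-forms: d(omega) = (-y) dx ∧ dy ∧ dz.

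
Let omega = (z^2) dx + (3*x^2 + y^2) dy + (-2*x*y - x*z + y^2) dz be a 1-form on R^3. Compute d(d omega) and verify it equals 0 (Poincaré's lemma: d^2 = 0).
d(d omega) = 0

Step 1: d omega = sum_{i<j} (∂f_j/∂x_i - ∂f_i/∂x_j) dx_i ∧ dx_j:
  coeff of dx ∧ dy: 6*x
  coeff of dx ∧ dz: -2*y - 3*z
  coeff of dy ∧ dz: -2*x + 2*y
Step 2: Apply d again to each 2-form coefficient. The only possible 3-form in R^3 is dx ∧ dy ∧ dz, with coefficient
  ∂(coeff of dy∧dz)/∂x - ∂(coeff of dx∧dz)/∂y + ∂(coeff of dx∧dy)/∂z
  = ∂/∂x (-2*x + 2*y) - ∂/∂y (-2*y - 3*z) + ∂/∂z (6*x).
Each of these terms simplifies to sums of mixed partials that cancel in pairs. The result is 0 (by equality of mixed partials for smooth functions — Schwarz / Clairaut).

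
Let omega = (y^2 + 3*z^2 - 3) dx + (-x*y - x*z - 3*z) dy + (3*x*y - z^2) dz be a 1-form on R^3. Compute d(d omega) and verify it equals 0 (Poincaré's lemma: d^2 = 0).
d(d omega) = 0

Step 1: d omega = sum_{i<j} (∂f_j/∂x_i - ∂f_i/∂x_j) dx_i ∧ dx_j:
  coeff of dx ∧ dy: -3*y - z
  coeff of dx ∧ dz: 3*y - 6*z
  coeff of dy ∧ dz: 4*x + 3
Step 2: Apply d again to each 2-form coefficient. The only possible 3-form in R^3 is dx ∧ dy ∧ dz, with coefficient
  ∂(coeff of dy∧dz)/∂x - ∂(coeff of dx∧dz)/∂y + ∂(coeff of dx∧dy)/∂z
  = ∂/∂x (4*x + 3) - ∂/∂y (3*y - 6*z) + ∂/∂z (-3*y - z).
Each of these terms simplifies to sums of mixed partials that cancel in pairs. The result is 0 (by equality of mixed partials for smooth functions — Schwarz / Clairaut).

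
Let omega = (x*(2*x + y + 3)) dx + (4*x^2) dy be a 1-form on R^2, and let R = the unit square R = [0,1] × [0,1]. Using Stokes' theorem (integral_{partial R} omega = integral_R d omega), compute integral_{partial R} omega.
integral_(partial R) omega = 7/2

Stokes: integral_partial_R omega = integral_R d omega with d omega = (∂Q/∂x - ∂P/∂y) dx ∧ dy.
  ∂Q/∂x = 8*x
  ∂P/∂y = x
  integrand = ∂Q/∂x - ∂P/∂y = 7*x.
Integrating over R: integral_0^1 integral_0^1 (7*x) dx dy = 7/2.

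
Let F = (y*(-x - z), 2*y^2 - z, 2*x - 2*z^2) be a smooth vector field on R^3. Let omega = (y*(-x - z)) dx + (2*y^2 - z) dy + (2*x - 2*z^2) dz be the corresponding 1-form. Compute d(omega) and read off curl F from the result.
d(omega) = (1) dy ∧ dz + (-y - 2) dz ∧ dx + (x + z) dx ∧ dy; curl F = (1, -y - 2, x + z)

d omega = sum_{i<j} (∂f_j/∂x_i - ∂f_i/∂x_j) dx_i ∧ dx_j. Under the identification (dy ∧ dz, dz ∧ dx, dx ∧ dy) ↔ (e_x, e_y, e_z), the coefficients are exactly the components of curl F. Compute:
  ∂R/∂y - ∂Q/∂z = (0) - (-1) = 1
  ∂P/∂z - ∂R/∂x = (-y) - (2) = -y - 2
  ∂Q/∂x - ∂P/∂y = (0) - (-x - z) = x + z.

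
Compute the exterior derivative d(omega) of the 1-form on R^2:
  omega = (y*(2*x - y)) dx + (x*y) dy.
d(omega) = (-2*x + 3*y) dx ∧ dy

For a 1-form omega = sum_i f_i dx_i, the exterior derivative is
  d(omega) = sum_{i < j} (∂f_j/∂x_i - ∂f_i/∂x_j) dx_i ∧ dx_j.
  coefficient of dx ∧ dy: ∂f_2/∂x - ∂f_1/∂y = ∂(x*y)/∂x - ∂(y*(2*x - y))/∂y = -2*x + 3*y
Assembling: d(omega) = (-2*x + 3*y) dx ∧ dy.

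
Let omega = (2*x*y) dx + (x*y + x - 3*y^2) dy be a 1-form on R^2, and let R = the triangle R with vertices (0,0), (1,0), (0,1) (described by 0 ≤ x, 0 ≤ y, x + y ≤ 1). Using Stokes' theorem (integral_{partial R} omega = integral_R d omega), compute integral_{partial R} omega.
integral_(partial R) omega = 1/3

Stokes: integral_partial_R omega = integral_R d omega with d omega = (∂Q/∂x - ∂P/∂y) dx ∧ dy.
  ∂Q/∂x = y + 1
  ∂P/∂y = 2*x
  integrand = ∂Q/∂x - ∂P/∂y = -2*x + y + 1.
Integrating over R: integral_0^1 integral_0^{1-x} (-2*x + y + 1) dy dx = 1/3.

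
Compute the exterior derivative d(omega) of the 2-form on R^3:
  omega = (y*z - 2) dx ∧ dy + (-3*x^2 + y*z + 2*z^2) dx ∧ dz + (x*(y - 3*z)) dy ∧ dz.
d(omega) = (2*y - 4*z) dx ∧ dy ∧ dz

For a 2-form omega = sum_{i<j} g_{ij} dx_i ∧ dx_j, the exterior derivative is
  d(omega) = sum_{i<j} d(g_{ij}) ∧ dx_i ∧ dx_j = sum_{i<j, k} (∂g_{ij}/∂x_k) dx_k ∧ dx_i ∧ dx_j.
Expand each term, using dx_k ∧ dx_i ∧ dx_j = sgn(permutation) dx_{(a)} ∧ dx_{(b)} ∧ dx_{(c)} with (a < b < c) sorted:
  d(y*z - 2) includes (∂/∂z)(y*z - 2) dz = (y) dz, which multiplied by dx ∧ dy gives (y) dx ∧ dy ∧ dz
  d(-3*x^2 + y*z + 2*z^2) includes (∂/∂y)(-3*x^2 + y*z + 2*z^2) dy = (z) dy, which multiplied by dx ∧ dz gives (-z) dx ∧ dy ∧ dz
  d(x*(y - 3*z)) includes (∂/∂x)(x*(y - 3*z)) dx = (y - 3*z) dx, which multiplied by dy ∧ dz gives (y - 3*z) dx ∧ dy ∧ dz
Collecting like 3-forms: d(omega) = (2*y - 4*z) dx ∧ dy ∧ dz.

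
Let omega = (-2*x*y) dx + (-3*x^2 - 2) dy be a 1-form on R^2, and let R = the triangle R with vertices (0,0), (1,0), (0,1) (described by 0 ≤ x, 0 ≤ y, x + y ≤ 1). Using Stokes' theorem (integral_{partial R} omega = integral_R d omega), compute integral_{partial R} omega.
integral_(partial R) omega = -2/3

Stokes: integral_partial_R omega = integral_R d omega with d omega = (∂Q/∂x - ∂P/∂y) dx ∧ dy.
  ∂Q/∂x = -6*x
  ∂P/∂y = -2*x
  integrand = ∂Q/∂x - ∂P/∂y = -4*x.
Integrating over R: integral_0^1 integral_0^{1-x} (-4*x) dy dx = -2/3.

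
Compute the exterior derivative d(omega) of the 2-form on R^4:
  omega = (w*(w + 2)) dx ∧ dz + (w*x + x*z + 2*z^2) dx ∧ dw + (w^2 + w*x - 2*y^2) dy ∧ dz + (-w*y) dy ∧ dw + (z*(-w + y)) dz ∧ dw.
d(omega) = (2*w - x - 4*z + 2) dx ∧ dz ∧ dw + (w) dx ∧ dy ∧ dz + (2*w + x + z) dy ∧ dz ∧ dw

For a 2-form omega = sum_{i<j} g_{ij} dx_i ∧ dx_j, the exterior derivative is
  d(omega) = sum_{i<j} d(g_{ij}) ∧ dx_i ∧ dx_j = sum_{i<j, k} (∂g_{ij}/∂x_k) dx_k ∧ dx_i ∧ dx_j.
Expand each term, using dx_k ∧ dx_i ∧ dx_j = sgn(permutation) dx_{(a)} ∧ dx_{(b)} ∧ dx_{(c)} with (a < b < c) sorted:
  d(w*(w + 2)) includes (∂/∂w)(w*(w + 2)) dw = (2*w + 2) dw, which multiplied by dx ∧ dz gives (2*w + 2) dx ∧ dz ∧ dw
  d(w*x + x*z + 2*z^2) includes (∂/∂z)(w*x + x*z + 2*z^2) dz = (x + 4*z) dz, which multiplied by dx ∧ dw gives (-x - 4*z) dx ∧ dz ∧ dw
  d(w^2 + w*x - 2*y^2) includes (∂/∂x)(w^2 + w*x - 2*y^2) dx = (w) dx, which multiplied by dy ∧ dz gives (w) dx ∧ dy ∧ dz
  d(w^2 + w*x - 2*y^2) includes (∂/∂w)(w^2 + w*x - 2*y^2) dw = (2*w + x) dw, which multiplied by dy ∧ dz gives (2*w + x) dy ∧ dz ∧ dw
  d(z*(-w + y)) includes (∂/∂y)(z*(-w + y)) dy = (z) dy, which multiplied by dz ∧ dw gives (z) dy ∧ dz ∧ dw
Collecting like 3-forms: d(omega) = (2*w - x - 4*z + 2) dx ∧ dz ∧ dw + (w) dx ∧ dy ∧ dz + (2*w + x + z) dy ∧ dz ∧ dw.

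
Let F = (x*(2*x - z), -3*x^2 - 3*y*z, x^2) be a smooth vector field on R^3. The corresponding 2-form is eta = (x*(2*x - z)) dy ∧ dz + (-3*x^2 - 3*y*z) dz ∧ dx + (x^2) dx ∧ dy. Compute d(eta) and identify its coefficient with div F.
d(eta) = (4*x - 4*z) dx ∧ dy ∧ dz; div F = 4*x - 4*z

For a 2-form in R^3 of the form above, applying d gives a 3-form with coefficient ∂P/∂x + ∂Q/∂y + ∂R/∂z:
  ∂P/∂x = 4*x - z
  ∂Q/∂y = -3*z
  ∂R/∂z = 0
Sum = 4*x - 4*z, which is exactly div F.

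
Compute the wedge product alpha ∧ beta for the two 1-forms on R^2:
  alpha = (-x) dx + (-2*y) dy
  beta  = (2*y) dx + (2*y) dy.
alpha ∧ beta = (2*y*(-x + 2*y)) dx ∧ dy

Distribute the wedge, using dx_i ∧ dx_j = -dx_j ∧ dx_i and dx_i ∧ dx_i = 0. For each pair (i, j) with i < j, the coefficient of dx_i ∧ dx_j in alpha ∧ beta is (alpha_i * beta_j - alpha_j * beta_i). Collecting: alpha ∧ beta = (2*y*(-x + 2*y)) dx ∧ dy.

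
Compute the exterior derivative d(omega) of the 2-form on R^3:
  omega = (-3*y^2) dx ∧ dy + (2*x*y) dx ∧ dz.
d(omega) = (-2*x) dx ∧ dy ∧ dz

For a 2-form omega = sum_{i<j} g_{ij} dx_i ∧ dx_j, the exterior derivative is
  d(omega) = sum_{i<j} d(g_{ij}) ∧ dx_i ∧ dx_j = sum_{i<j, k} (∂g_{ij}/∂x_k) dx_k ∧ dx_i ∧ dx_j.
Expand each term, using dx_k ∧ dx_i ∧ dx_j = sgn(permutation) dx_{(a)} ∧ dx_{(b)} ∧ dx_{(c)} with (a < b < c) sorted:
  d(2*x*y) includes (∂/∂y)(2*x*y) dy = (2*x) dy, which multiplied by dx ∧ dz gives (-2*x) dx ∧ dy ∧ dz
Collecting like 3-forms: d(omega) = (-2*x) dx ∧ dy ∧ dz.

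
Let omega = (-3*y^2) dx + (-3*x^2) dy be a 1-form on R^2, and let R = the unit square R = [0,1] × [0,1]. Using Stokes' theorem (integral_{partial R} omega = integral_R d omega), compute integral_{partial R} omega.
integral_(partial R) omega = 0

Stokes: integral_partial_R omega = integral_R d omega with d omega = (∂Q/∂x - ∂P/∂y) dx ∧ dy.
  ∂Q/∂x = -6*x
  ∂P/∂y = -6*y
  integrand = ∂Q/∂x - ∂P/∂y = -6*x + 6*y.
Integrating over R: integral_0^1 integral_0^1 (-6*x + 6*y) dx dy = 0.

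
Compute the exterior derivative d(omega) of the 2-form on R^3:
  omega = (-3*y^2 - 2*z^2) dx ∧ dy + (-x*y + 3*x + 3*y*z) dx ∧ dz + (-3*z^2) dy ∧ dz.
d(omega) = (x - 7*z) dx ∧ dy ∧ dz

For a 2-form omega = sum_{i<j} g_{ij} dx_i ∧ dx_j, the exterior derivative is
  d(omega) = sum_{i<j} d(g_{ij}) ∧ dx_i ∧ dx_j = sum_{i<j, k} (∂g_{ij}/∂x_k) dx_k ∧ dx_i ∧ dx_j.
Expand each term, using dx_k ∧ dx_i ∧ dx_j = sgn(permutation) dx_{(a)} ∧ dx_{(b)} ∧ dx_{(c)} with (a < b < c) sorted:
  d(-3*y^2 - 2*z^2) includes (∂/∂z)(-3*y^2 - 2*z^2) dz = (-4*z) dz, which multiplied by dx ∧ dy gives (-4*z) dx ∧ dy ∧ dz
  d(-x*y + 3*x + 3*y*z) includes (∂/∂y)(-x*y + 3*x + 3*y*z) dy = (-x + 3*z) dy, which multiplied by dx ∧ dz gives (x - 3*z) dx ∧ dy ∧ dz
Collecting like 3-forms: d(omega) = (x - 7*z) dx ∧ dy ∧ dz.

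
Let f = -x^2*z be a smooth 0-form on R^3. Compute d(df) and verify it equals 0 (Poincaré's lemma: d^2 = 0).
d(df) = 0

Step 1: df = sum_i (∂f/∂x_i) dx_i = (-2*x*z) dx + (0) dy + (-x^2) dz.
Step 2: Apply d again. Using the 1-form formula, the coefficient of dx ∧ dy in d(df) is ∂^2 f/∂x ∂y - ∂^2 f/∂y ∂x = (0) - (0) = 0 (equality of mixed partials for smooth f).
Similarly for dx ∧ dz and dy ∧ dz — all coefficients vanish. So d(df) = 0.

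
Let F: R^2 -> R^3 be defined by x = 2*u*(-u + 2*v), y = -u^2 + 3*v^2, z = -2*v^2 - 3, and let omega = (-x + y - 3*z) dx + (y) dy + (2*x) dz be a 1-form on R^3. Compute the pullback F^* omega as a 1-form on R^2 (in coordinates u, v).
F^* omega = (-2*u^3 + 20*u^2*v - 58*u*v^2 - 36*u + 36*v^3 + 36*v) du + (4*u^3 - 6*u^2*v + 4*u*v^2 + 36*u + 18*v^3) dv

Using F^*(f dg) = (f ∘ F) d(g ∘ F), substitute each coordinate x_i by F_i(u, v) in f_i, and replace dx_i by d F_i = (∂F_i/∂u) du + (∂F_i/∂v) dv.
  For the x component: f_1(F) = u^2 - 4*u*v + 9*v^2 + 9; d F_1 = (-4*u + 4*v) du + (4*u) dv
  For the y component: f_2(F) = -u^2 + 3*v^2; d F_2 = (-2*u) du + (6*v) dv
  For the z component: f_3(F) = 4*u*(-u + 2*v); d F_3 = (0) du + (-4*v) dv
Combining and collecting du, dv coefficients:
  coeff of du: -2*u^3 + 20*u^2*v - 58*u*v^2 - 36*u + 36*v^3 + 36*v
  coeff of dv: 4*u^3 - 6*u^2*v + 4*u*v^2 + 36*u + 18*v^3
F^* omega = (-2*u^3 + 20*u^2*v - 58*u*v^2 - 36*u + 36*v^3 + 36*v) du + (4*u^3 - 6*u^2*v + 4*u*v^2 + 36*u + 18*v^3) dv.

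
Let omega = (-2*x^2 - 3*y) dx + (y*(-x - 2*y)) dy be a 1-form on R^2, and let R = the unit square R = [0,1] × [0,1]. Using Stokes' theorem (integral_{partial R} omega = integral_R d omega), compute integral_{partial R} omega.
integral_(partial R) omega = 5/2

Stokes: integral_partial_R omega = integral_R d omega with d omega = (∂Q/∂x - ∂P/∂y) dx ∧ dy.
  ∂Q/∂x = -y
  ∂P/∂y = -3
  integrand = ∂Q/∂x - ∂P/∂y = 3 - y.
Integrating over R: integral_0^1 integral_0^1 (3 - y) dx dy = 5/2.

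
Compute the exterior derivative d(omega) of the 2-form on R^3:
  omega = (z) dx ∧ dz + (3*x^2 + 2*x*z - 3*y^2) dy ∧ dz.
d(omega) = (6*x + 2*z) dx ∧ dy ∧ dz

For a 2-form omega = sum_{i<j} g_{ij} dx_i ∧ dx_j, the exterior derivative is
  d(omega) = sum_{i<j} d(g_{ij}) ∧ dx_i ∧ dx_j = sum_{i<j, k} (∂g_{ij}/∂x_k) dx_k ∧ dx_i ∧ dx_j.
Expand each term, using dx_k ∧ dx_i ∧ dx_j = sgn(permutation) dx_{(a)} ∧ dx_{(b)} ∧ dx_{(c)} with (a < b < c) sorted:
  d(3*x^2 + 2*x*z - 3*y^2) includes (∂/∂x)(3*x^2 + 2*x*z - 3*y^2) dx = (6*x + 2*z) dx, which multiplied by dy ∧ dz gives (6*x + 2*z) dx ∧ dy ∧ dz
Collecting like 3-forms: d(omega) = (6*x + 2*z) dx ∧ dy ∧ dz.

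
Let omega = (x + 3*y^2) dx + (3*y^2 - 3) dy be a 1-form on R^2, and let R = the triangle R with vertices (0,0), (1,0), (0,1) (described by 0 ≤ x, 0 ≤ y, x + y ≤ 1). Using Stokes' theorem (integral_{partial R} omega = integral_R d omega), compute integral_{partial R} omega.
integral_(partial R) omega = -1

Stokes: integral_partial_R omega = integral_R d omega with d omega = (∂Q/∂x - ∂P/∂y) dx ∧ dy.
  ∂Q/∂x = 0
  ∂P/∂y = 6*y
  integrand = ∂Q/∂x - ∂P/∂y = -6*y.
Integrating over R: integral_0^1 integral_0^{1-x} (-6*y) dy dx = -1.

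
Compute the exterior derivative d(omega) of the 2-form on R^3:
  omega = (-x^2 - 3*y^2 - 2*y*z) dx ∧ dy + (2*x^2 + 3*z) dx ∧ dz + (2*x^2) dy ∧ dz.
d(omega) = (4*x - 2*y) dx ∧ dy ∧ dz

For a 2-form omega = sum_{i<j} g_{ij} dx_i ∧ dx_j, the exterior derivative is
  d(omega) = sum_{i<j} d(g_{ij}) ∧ dx_i ∧ dx_j = sum_{i<j, k} (∂g_{ij}/∂x_k) dx_k ∧ dx_i ∧ dx_j.
Expand each term, using dx_k ∧ dx_i ∧ dx_j = sgn(permutation) dx_{(a)} ∧ dx_{(b)} ∧ dx_{(c)} with (a < b < c) sorted:
  d(-x^2 - 3*y^2 - 2*y*z) includes (∂/∂z)(-x^2 - 3*y^2 - 2*y*z) dz = (-2*y) dz, which multiplied by dx ∧ dy gives (-2*y) dx ∧ dy ∧ dz
  d(2*x^2) includes (∂/∂x)(2*x^2) dx = (4*x) dx, which multiplied by dy ∧ dz gives (4*x) dx ∧ dy ∧ dz
Collecting like 3-forms: d(omega) = (4*x - 2*y) dx ∧ dy ∧ dz.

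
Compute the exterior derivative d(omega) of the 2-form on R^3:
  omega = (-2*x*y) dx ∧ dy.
d(omega) = 0

For a 2-form omega = sum_{i<j} g_{ij} dx_i ∧ dx_j, the exterior derivative is
  d(omega) = sum_{i<j} d(g_{ij}) ∧ dx_i ∧ dx_j = sum_{i<j, k} (∂g_{ij}/∂x_k) dx_k ∧ dx_i ∧ dx_j.
Expand each term, using dx_k ∧ dx_i ∧ dx_j = sgn(permutation) dx_{(a)} ∧ dx_{(b)} ∧ dx_{(c)} with (a < b < c) sorted:

Collecting like 3-forms: d(omega) = 0.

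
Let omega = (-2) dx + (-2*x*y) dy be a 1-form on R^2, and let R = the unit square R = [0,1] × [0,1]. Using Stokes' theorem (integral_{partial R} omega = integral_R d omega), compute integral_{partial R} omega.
integral_(partial R) omega = -1

Stokes: integral_partial_R omega = integral_R d omega with d omega = (∂Q/∂x - ∂P/∂y) dx ∧ dy.
  ∂Q/∂x = -2*y
  ∂P/∂y = 0
  integrand = ∂Q/∂x - ∂P/∂y = -2*y.
Integrating over R: integral_0^1 integral_0^1 (-2*y) dx dy = -1.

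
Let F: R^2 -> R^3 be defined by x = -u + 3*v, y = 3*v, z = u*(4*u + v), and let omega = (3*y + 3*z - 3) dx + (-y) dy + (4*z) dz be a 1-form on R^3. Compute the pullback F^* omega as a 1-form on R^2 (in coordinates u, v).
F^* omega = (128*u^3 + 48*u^2*v - 12*u^2 + 4*u*v^2 - 3*u*v - 9*v + 3) du + (16*u^3 + 4*u^2*v + 36*u^2 + 9*u*v + 18*v - 9) dv

Using F^*(f dg) = (f ∘ F) d(g ∘ F), substitute each coordinate x_i by F_i(u, v) in f_i, and replace dx_i by d F_i = (∂F_i/∂u) du + (∂F_i/∂v) dv.
  For the x component: f_1(F) = 12*u^2 + 3*u*v + 9*v - 3; d F_1 = (-1) du + (3) dv
  For the y component: f_2(F) = -3*v; d F_2 = (0) du + (3) dv
  For the z component: f_3(F) = 4*u*(4*u + v); d F_3 = (8*u + v) du + (u) dv
Combining and collecting du, dv coefficients:
  coeff of du: 128*u^3 + 48*u^2*v - 12*u^2 + 4*u*v^2 - 3*u*v - 9*v + 3
  coeff of dv: 16*u^3 + 4*u^2*v + 36*u^2 + 9*u*v + 18*v - 9
F^* omega = (128*u^3 + 48*u^2*v - 12*u^2 + 4*u*v^2 - 3*u*v - 9*v + 3) du + (16*u^3 + 4*u^2*v + 36*u^2 + 9*u*v + 18*v - 9) dv.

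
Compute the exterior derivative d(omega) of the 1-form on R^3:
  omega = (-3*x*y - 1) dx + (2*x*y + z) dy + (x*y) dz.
d(omega) = (3*x + 2*y) dx ∧ dy + (y) dx ∧ dz + (x - 1) dy ∧ dz

For a 1-form omega = sum_i f_i dx_i, the exterior derivative is
  d(omega) = sum_{i < j} (∂f_j/∂x_i - ∂f_i/∂x_j) dx_i ∧ dx_j.
  coefficient of dx ∧ dy: ∂f_2/∂x - ∂f_1/∂y = ∂(2*x*y + z)/∂x - ∂(-3*x*y - 1)/∂y = 3*x + 2*y
  coefficient of dx ∧ dz: ∂f_3/∂x - ∂f_1/∂z = ∂(x*y)/∂x - ∂(-3*x*y - 1)/∂z = y
  coefficient of dy ∧ dz: ∂f_3/∂y - ∂f_2/∂z = ∂(x*y)/∂y - ∂(2*x*y + z)/∂z = x - 1
Assembling: d(omega) = (3*x + 2*y) dx ∧ dy + (y) dx ∧ dz + (x - 1) dy ∧ dz.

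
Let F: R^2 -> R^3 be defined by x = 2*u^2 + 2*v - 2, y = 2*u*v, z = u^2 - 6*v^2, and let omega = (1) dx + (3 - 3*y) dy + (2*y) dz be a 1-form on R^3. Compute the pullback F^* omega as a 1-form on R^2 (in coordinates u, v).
F^* omega = (8*u^2*v - 12*u*v^2 + 4*u + 6*v) du + (-12*u^2*v - 48*u*v^2 + 6*u + 2) dv

Using F^*(f dg) = (f ∘ F) d(g ∘ F), substitute each coordinate x_i by F_i(u, v) in f_i, and replace dx_i by d F_i = (∂F_i/∂u) du + (∂F_i/∂v) dv.
  For the x component: f_1(F) = 1; d F_1 = (4*u) du + (2) dv
  For the y component: f_2(F) = -6*u*v + 3; d F_2 = (2*v) du + (2*u) dv
  For the z component: f_3(F) = 4*u*v; d F_3 = (2*u) du + (-12*v) dv
Combining and collecting du, dv coefficients:
  coeff of du: 8*u^2*v - 12*u*v^2 + 4*u + 6*v
  coeff of dv: -12*u^2*v - 48*u*v^2 + 6*u + 2
F^* omega = (8*u^2*v - 12*u*v^2 + 4*u + 6*v) du + (-12*u^2*v - 48*u*v^2 + 6*u + 2) dv.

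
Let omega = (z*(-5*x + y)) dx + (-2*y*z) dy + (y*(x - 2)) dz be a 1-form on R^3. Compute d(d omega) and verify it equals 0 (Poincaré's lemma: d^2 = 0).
d(d omega) = 0

Step 1: d omega = sum_{i<j} (∂f_j/∂x_i - ∂f_i/∂x_j) dx_i ∧ dx_j:
  coeff of dx ∧ dy: -z
  coeff of dx ∧ dz: 5*x
  coeff of dy ∧ dz: x + 2*y - 2
Step 2: Apply d again to each 2-form coefficient. The only possible 3-form in R^3 is dx ∧ dy ∧ dz, with coefficient
  ∂(coeff of dy∧dz)/∂x - ∂(coeff of dx∧dz)/∂y + ∂(coeff of dx∧dy)/∂z
  = ∂/∂x (x + 2*y - 2) - ∂/∂y (5*x) + ∂/∂z (-z).
Each of these terms simplifies to sums of mixed partials that cancel in pairs. The result is 0 (by equality of mixed partials for smooth functions — Schwarz / Clairaut).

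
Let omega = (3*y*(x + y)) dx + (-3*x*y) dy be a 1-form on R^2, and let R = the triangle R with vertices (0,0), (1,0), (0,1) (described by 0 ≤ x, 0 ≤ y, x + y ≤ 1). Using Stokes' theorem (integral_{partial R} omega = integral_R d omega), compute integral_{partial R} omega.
integral_(partial R) omega = -2

Stokes: integral_partial_R omega = integral_R d omega with d omega = (∂Q/∂x - ∂P/∂y) dx ∧ dy.
  ∂Q/∂x = -3*y
  ∂P/∂y = 3*x + 6*y
  integrand = ∂Q/∂x - ∂P/∂y = -3*x - 9*y.
Integrating over R: integral_0^1 integral_0^{1-x} (-3*x - 9*y) dy dx = -2.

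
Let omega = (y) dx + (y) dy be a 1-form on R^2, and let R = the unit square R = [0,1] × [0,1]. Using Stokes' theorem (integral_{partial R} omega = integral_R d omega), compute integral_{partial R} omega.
integral_(partial R) omega = -1

Stokes: integral_partial_R omega = integral_R d omega with d omega = (∂Q/∂x - ∂P/∂y) dx ∧ dy.
  ∂Q/∂x = 0
  ∂P/∂y = 1
  integrand = ∂Q/∂x - ∂P/∂y = -1.
Integrating over R: integral_0^1 integral_0^1 (-1) dx dy = -1.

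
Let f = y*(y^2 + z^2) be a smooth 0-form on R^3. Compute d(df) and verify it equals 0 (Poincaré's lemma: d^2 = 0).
d(df) = 0

Step 1: df = sum_i (∂f/∂x_i) dx_i = (0) dx + (3*y^2 + z^2) dy + (2*y*z) dz.
Step 2: Apply d again. Using the 1-form formula, the coefficient of dx ∧ dy in d(df) is ∂^2 f/∂x ∂y - ∂^2 f/∂y ∂x = (0) - (0) = 0 (equality of mixed partials for smooth f).
Similarly for dx ∧ dz and dy ∧ dz — all coefficients vanish. So d(df) = 0.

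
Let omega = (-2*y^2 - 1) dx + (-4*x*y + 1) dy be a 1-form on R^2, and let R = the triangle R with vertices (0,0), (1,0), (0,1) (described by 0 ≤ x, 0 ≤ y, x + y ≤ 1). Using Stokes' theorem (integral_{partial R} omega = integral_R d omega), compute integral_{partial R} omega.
integral_(partial R) omega = 0

Stokes: integral_partial_R omega = integral_R d omega with d omega = (∂Q/∂x - ∂P/∂y) dx ∧ dy.
  ∂Q/∂x = -4*y
  ∂P/∂y = -4*y
  integrand = ∂Q/∂x - ∂P/∂y = 0.
Integrating over R: integral_0^1 integral_0^{1-x} (0) dy dx = 0.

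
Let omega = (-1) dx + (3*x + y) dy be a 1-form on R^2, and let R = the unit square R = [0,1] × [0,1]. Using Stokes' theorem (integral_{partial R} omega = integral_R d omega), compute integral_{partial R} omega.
integral_(partial R) omega = 3

Stokes: integral_partial_R omega = integral_R d omega with d omega = (∂Q/∂x - ∂P/∂y) dx ∧ dy.
  ∂Q/∂x = 3
  ∂P/∂y = 0
  integrand = ∂Q/∂x - ∂P/∂y = 3.
Integrating over R: integral_0^1 integral_0^1 (3) dx dy = 3.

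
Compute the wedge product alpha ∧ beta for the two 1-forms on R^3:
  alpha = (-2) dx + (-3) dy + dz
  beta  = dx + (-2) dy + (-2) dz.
alpha ∧ beta = (7) dx ∧ dy + (3) dx ∧ dz + (8) dy ∧ dz

Distribute the wedge, using dx_i ∧ dx_j = -dx_j ∧ dx_i and dx_i ∧ dx_i = 0. For each pair (i, j) with i < j, the coefficient of dx_i ∧ dx_j in alpha ∧ beta is (alpha_i * beta_j - alpha_j * beta_i). Collecting: alpha ∧ beta = (7) dx ∧ dy + (3) dx ∧ dz + (8) dy ∧ dz.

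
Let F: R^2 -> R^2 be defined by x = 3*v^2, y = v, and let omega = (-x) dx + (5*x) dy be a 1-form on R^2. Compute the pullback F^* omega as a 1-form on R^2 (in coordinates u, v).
F^* omega = (v^2*(15 - 18*v)) dv

Using F^*(f dg) = (f ∘ F) d(g ∘ F), substitute each coordinate x_i by F_i(u, v) in f_i, and replace dx_i by d F_i = (∂F_i/∂u) du + (∂F_i/∂v) dv.
  For the x component: f_1(F) = -3*v^2; d F_1 = (0) du + (6*v) dv
  For the y component: f_2(F) = 15*v^2; d F_2 = (0) du + (1) dv
Combining and collecting du, dv coefficients:
  coeff of du: 0
  coeff of dv: v^2*(15 - 18*v)
F^* omega = (v^2*(15 - 18*v)) dv.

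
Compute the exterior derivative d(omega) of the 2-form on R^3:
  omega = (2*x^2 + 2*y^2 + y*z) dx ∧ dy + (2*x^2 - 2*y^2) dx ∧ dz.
d(omega) = (5*y) dx ∧ dy ∧ dz

For a 2-form omega = sum_{i<j} g_{ij} dx_i ∧ dx_j, the exterior derivative is
  d(omega) = sum_{i<j} d(g_{ij}) ∧ dx_i ∧ dx_j = sum_{i<j, k} (∂g_{ij}/∂x_k) dx_k ∧ dx_i ∧ dx_j.
Expand each term, using dx_k ∧ dx_i ∧ dx_j = sgn(permutation) dx_{(a)} ∧ dx_{(b)} ∧ dx_{(c)} with (a < b < c) sorted:
  d(2*x^2 + 2*y^2 + y*z) includes (∂/∂z)(2*x^2 + 2*y^2 + y*z) dz = (y) dz, which multiplied by dx ∧ dy gives (y) dx ∧ dy ∧ dz
  d(2*x^2 - 2*y^2) includes (∂/∂y)(2*x^2 - 2*y^2) dy = (-4*y) dy, which multiplied by dx ∧ dz gives (4*y) dx ∧ dy ∧ dz
Collecting like 3-forms: d(omega) = (5*y) dx ∧ dy ∧ dz.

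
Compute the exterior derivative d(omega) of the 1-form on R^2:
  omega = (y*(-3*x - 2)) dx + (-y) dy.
d(omega) = (3*x + 2) dx ∧ dy

For a 1-form omega = sum_i f_i dx_i, the exterior derivative is
  d(omega) = sum_{i < j} (∂f_j/∂x_i - ∂f_i/∂x_j) dx_i ∧ dx_j.
  coefficient of dx ∧ dy: ∂f_2/∂x - ∂f_1/∂y = ∂(-y)/∂x - ∂(y*(-3*x - 2))/∂y = 3*x + 2
Assembling: d(omega) = (3*x + 2) dx ∧ dy.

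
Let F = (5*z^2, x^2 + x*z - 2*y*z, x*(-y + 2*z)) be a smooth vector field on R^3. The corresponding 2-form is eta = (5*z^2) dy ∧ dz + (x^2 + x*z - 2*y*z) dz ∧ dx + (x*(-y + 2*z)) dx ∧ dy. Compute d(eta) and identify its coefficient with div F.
d(eta) = (2*x - 2*z) dx ∧ dy ∧ dz; div F = 2*x - 2*z

For a 2-form in R^3 of the form above, applying d gives a 3-form with coefficient ∂P/∂x + ∂Q/∂y + ∂R/∂z:
  ∂P/∂x = 0
  ∂Q/∂y = -2*z
  ∂R/∂z = 2*x
Sum = 2*x - 2*z, which is exactly div F.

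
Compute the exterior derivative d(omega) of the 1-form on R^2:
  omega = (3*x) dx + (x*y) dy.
d(omega) = (y) dx ∧ dy

For a 1-form omega = sum_i f_i dx_i, the exterior derivative is
  d(omega) = sum_{i < j} (∂f_j/∂x_i - ∂f_i/∂x_j) dx_i ∧ dx_j.
  coefficient of dx ∧ dy: ∂f_2/∂x - ∂f_1/∂y = ∂(x*y)/∂x - ∂(3*x)/∂y = y
Assembling: d(omega) = (y) dx ∧ dy.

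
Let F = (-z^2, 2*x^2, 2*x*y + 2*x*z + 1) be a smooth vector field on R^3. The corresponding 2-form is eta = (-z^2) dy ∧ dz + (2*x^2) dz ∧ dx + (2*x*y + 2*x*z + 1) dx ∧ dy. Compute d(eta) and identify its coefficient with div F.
d(eta) = (2*x) dx ∧ dy ∧ dz; div F = 2*x

For a 2-form in R^3 of the form above, applying d gives a 3-form with coefficient ∂P/∂x + ∂Q/∂y + ∂R/∂z:
  ∂P/∂x = 0
  ∂Q/∂y = 0
  ∂R/∂z = 2*x
Sum = 2*x, which is exactly div F.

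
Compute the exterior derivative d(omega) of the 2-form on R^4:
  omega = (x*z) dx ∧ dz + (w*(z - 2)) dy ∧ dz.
d(omega) = (z - 2) dy ∧ dz ∧ dw

For a 2-form omega = sum_{i<j} g_{ij} dx_i ∧ dx_j, the exterior derivative is
  d(omega) = sum_{i<j} d(g_{ij}) ∧ dx_i ∧ dx_j = sum_{i<j, k} (∂g_{ij}/∂x_k) dx_k ∧ dx_i ∧ dx_j.
Expand each term, using dx_k ∧ dx_i ∧ dx_j = sgn(permutation) dx_{(a)} ∧ dx_{(b)} ∧ dx_{(c)} with (a < b < c) sorted:
  d(w*(z - 2)) includes (∂/∂w)(w*(z - 2)) dw = (z - 2) dw, which multiplied by dy ∧ dz gives (z - 2) dy ∧ dz ∧ dw
Collecting like 3-forms: d(omega) = (z - 2) dy ∧ dz ∧ dw.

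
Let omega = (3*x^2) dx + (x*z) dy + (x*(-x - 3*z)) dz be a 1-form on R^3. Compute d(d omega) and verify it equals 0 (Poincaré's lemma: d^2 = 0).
d(d omega) = 0

Step 1: d omega = sum_{i<j} (∂f_j/∂x_i - ∂f_i/∂x_j) dx_i ∧ dx_j:
  coeff of dx ∧ dy: z
  coeff of dx ∧ dz: -2*x - 3*z
  coeff of dy ∧ dz: -x
Step 2: Apply d again to each 2-form coefficient. The only possible 3-form in R^3 is dx ∧ dy ∧ dz, with coefficient
  ∂(coeff of dy∧dz)/∂x - ∂(coeff of dx∧dz)/∂y + ∂(coeff of dx∧dy)/∂z
  = ∂/∂x (-x) - ∂/∂y (-2*x - 3*z) + ∂/∂z (z).
Each of these terms simplifies to sums of mixed partials that cancel in pairs. The result is 0 (by equality of mixed partials for smooth functions — Schwarz / Clairaut).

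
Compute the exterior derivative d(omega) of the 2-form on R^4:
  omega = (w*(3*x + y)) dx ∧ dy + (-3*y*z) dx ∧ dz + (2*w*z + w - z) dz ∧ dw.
d(omega) = (3*x + y) dx ∧ dy ∧ dw + (3*z) dx ∧ dy ∧ dz

For a 2-form omega = sum_{i<j} g_{ij} dx_i ∧ dx_j, the exterior derivative is
  d(omega) = sum_{i<j} d(g_{ij}) ∧ dx_i ∧ dx_j = sum_{i<j, k} (∂g_{ij}/∂x_k) dx_k ∧ dx_i ∧ dx_j.
Expand each term, using dx_k ∧ dx_i ∧ dx_j = sgn(permutation) dx_{(a)} ∧ dx_{(b)} ∧ dx_{(c)} with (a < b < c) sorted:
  d(w*(3*x + y)) includes (∂/∂w)(w*(3*x + y)) dw = (3*x + y) dw, which multiplied by dx ∧ dy gives (3*x + y) dx ∧ dy ∧ dw
  d(-3*y*z) includes (∂/∂y)(-3*y*z) dy = (-3*z) dy, which multiplied by dx ∧ dz gives (3*z) dx ∧ dy ∧ dz
Collecting like 3-forms: d(omega) = (3*x + y) dx ∧ dy ∧ dw + (3*z) dx ∧ dy ∧ dz.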